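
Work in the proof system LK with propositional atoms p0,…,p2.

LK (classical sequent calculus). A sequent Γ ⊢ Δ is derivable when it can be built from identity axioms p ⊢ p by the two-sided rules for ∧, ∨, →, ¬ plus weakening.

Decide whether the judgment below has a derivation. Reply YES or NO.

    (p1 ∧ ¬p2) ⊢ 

Search for a countermodel by truth-table:
  v=000: Γ:[(p1 ∧ ¬p2)=F] Δ:[] refutes=False
  v=001: Γ:[(p1 ∧ ¬p2)=F] Δ:[] refutes=False
  v=010: Γ:[(p1 ∧ ¬p2)=T] Δ:[] refutes=True  ← countermodel

Result: NO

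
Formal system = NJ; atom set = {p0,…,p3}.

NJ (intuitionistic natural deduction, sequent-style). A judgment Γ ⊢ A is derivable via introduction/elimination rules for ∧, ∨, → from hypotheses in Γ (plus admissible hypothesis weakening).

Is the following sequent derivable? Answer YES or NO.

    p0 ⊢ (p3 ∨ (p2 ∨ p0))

Proof tree:
[∨I₂] p0 ⊢ (p3 ∨ (p2 ∨ p0))
  [∨I₂] p0 ⊢ (p2 ∨ p0)
    [Ax] p0 ⊢ p0

Result: YES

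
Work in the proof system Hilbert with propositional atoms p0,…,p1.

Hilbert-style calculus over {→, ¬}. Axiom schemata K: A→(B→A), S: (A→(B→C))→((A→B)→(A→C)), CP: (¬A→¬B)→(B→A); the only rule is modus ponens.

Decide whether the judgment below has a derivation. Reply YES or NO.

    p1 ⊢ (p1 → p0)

Search for a countermodel by truth-table:
  v=00: Γ:[p1=F] Δ:[(p1 → p0)=T] refutes=False
  v=01: Γ:[p1=T] Δ:[(p1 → p0)=F] refutes=True  ← countermodel

Result: NO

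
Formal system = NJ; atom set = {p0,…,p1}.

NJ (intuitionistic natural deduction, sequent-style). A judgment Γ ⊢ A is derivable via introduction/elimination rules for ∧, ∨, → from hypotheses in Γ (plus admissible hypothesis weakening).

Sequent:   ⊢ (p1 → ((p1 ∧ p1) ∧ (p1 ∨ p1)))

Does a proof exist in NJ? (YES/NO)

Proof tree:
[→I]  ⊢ (p1 → ((p1 ∧ p1) ∧ (p1 ∨ p1)))
  [∧I] p1 ⊢ ((p1 ∧ p1) ∧ (p1 ∨ p1))
    [∧I] p1 ⊢ (p1 ∧ p1)
      [Ax] p1 ⊢ p1
      [Ax] p1 ⊢ p1
    [∨I₁] p1 ⊢ (p1 ∨ p1)
      [Ax] p1 ⊢ p1

Result: YES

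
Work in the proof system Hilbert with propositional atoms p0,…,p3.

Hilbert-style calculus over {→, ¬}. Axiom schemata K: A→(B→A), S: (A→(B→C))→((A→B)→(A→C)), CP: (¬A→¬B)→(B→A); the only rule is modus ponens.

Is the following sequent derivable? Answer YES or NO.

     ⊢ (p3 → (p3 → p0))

Enumerate valuations to refute Γ ⊢ Δ:
  v=0000: Γ:[] Δ:[(p3 → (p3 → p0))=T] refutes=False
  v=0001: Γ:[] Δ:[(p3 → (p3 → p0))=F] refutes=True  ← countermodel

Result: NO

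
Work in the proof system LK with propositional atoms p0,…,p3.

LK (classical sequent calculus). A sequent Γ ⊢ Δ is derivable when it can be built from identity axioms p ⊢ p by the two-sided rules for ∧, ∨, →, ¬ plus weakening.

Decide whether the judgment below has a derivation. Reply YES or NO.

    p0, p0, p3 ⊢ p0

Proof tree:
[WL] p0, p0, p3 ⊢ p0
  [WL] p0, p0 ⊢ p0
    [Ax] p0 ⊢ p0

Result: YES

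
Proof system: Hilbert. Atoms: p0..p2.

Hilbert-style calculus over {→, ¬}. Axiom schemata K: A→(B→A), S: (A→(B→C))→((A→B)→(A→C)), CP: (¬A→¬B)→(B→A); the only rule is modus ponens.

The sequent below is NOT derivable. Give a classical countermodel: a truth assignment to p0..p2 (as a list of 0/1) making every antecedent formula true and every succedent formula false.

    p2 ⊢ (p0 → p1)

Truth-table refutation:
  v=000: Γ:[p2=F] Δ:[(p0 → p1)=T] refutes=False
  v=001: Γ:[p2=T] Δ:[(p0 → p1)=T] refutes=False
  v=010: Γ:[p2=F] Δ:[(p0 → p1)=T] refutes=False
  v=011: Γ:[p2=T] Δ:[(p0 → p1)=T] refutes=False
  v=100: Γ:[p2=F] Δ:[(p0 → p1)=F] refutes=False
  v=101: Γ:[p2=T] Δ:[(p0 → p1)=F] refutes=True  ← countermodel

Result: [1, 0, 1]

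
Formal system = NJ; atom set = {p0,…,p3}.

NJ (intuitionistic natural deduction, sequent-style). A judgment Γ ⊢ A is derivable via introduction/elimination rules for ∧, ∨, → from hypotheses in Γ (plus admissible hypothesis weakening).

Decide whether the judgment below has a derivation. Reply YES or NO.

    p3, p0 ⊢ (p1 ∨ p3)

Derivation (root first):
[Wk] p3, p0 ⊢ (p1 ∨ p3)
  [∨I₂] p3 ⊢ (p1 ∨ p3)
    [Ax] p3 ⊢ p3

Result: YES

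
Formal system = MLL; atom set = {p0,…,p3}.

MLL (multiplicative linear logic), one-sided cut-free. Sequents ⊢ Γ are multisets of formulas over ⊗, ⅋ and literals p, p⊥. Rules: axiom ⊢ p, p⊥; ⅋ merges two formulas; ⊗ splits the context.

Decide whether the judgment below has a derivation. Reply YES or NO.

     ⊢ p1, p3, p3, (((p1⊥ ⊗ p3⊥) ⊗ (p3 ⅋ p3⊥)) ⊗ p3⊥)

Derivation (root first):
[⊗]  ⊢ p1, p3, p3, (((p1⊥ ⊗ p3⊥) ⊗ (p3 ⅋ p3⊥)) ⊗ p3⊥)
  [⊗]  ⊢ p1, p3, ((p1⊥ ⊗ p3⊥) ⊗ (p3 ⅋ p3⊥))
    [⊗]  ⊢ p1, p3, (p1⊥ ⊗ p3⊥)
      [Ax]  ⊢ p1, p1⊥
      [Ax]  ⊢ p3, p3⊥
    [⅋]  ⊢ (p3 ⅋ p3⊥)
      [Ax]  ⊢ p3, p3⊥
  [Ax]  ⊢ p3, p3⊥

Result: YES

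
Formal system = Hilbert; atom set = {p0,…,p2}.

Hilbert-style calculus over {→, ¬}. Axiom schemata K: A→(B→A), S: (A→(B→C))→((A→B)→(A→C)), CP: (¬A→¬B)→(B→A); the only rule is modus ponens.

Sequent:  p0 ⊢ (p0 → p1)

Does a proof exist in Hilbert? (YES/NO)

Search for a countermodel by truth-table:
  v=000: Γ:[p0=F] Δ:[(p0 → p1)=T] refutes=False
  v=001: Γ:[p0=F] Δ:[(p0 → p1)=T] refutes=False
  v=010: Γ:[p0=F] Δ:[(p0 → p1)=T] refutes=False
  v=011: Γ:[p0=F] Δ:[(p0 → p1)=T] refutes=False
  v=100: Γ:[p0=T] Δ:[(p0 → p1)=F] refutes=True  ← countermodel

Result: NO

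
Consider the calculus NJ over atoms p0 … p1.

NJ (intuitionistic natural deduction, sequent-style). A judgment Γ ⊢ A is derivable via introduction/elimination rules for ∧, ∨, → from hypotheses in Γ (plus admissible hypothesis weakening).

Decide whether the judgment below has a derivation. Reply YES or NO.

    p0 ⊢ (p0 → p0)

Proof tree:
[→I] p0 ⊢ (p0 → p0)
  [Wk] p0, p0 ⊢ p0
    [Ax] p0 ⊢ p0

Result: YES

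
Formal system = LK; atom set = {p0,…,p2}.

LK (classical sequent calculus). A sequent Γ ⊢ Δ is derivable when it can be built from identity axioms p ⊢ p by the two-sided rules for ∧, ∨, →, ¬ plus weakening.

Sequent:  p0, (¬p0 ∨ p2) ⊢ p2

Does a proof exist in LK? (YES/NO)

Derivation (root first):
[∨L] p0, (¬p0 ∨ p2) ⊢ p2
  [¬L] p0, ¬p0 ⊢ 
    [Ax] p0 ⊢ p0
  [Ax] p2 ⊢ p2

Result: YES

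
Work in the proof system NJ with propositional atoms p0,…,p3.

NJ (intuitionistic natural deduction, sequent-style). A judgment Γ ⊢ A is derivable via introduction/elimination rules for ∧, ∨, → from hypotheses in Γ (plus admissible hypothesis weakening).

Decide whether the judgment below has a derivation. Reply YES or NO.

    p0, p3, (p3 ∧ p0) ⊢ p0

Proof tree:
[Wk] p0, p3, (p3 ∧ p0) ⊢ p0
  [Wk] p0, p3 ⊢ p0
    [Ax] p0 ⊢ p0

Result: YES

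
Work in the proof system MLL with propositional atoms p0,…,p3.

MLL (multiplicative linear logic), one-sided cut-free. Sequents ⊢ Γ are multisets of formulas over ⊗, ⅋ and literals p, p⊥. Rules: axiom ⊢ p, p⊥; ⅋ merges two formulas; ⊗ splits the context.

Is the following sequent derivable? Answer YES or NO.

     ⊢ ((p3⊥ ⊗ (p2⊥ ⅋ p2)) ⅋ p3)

Derivation (root first):
[⅋]  ⊢ ((p3⊥ ⊗ (p2⊥ ⅋ p2)) ⅋ p3)
  [⊗]  ⊢ p3, (p3⊥ ⊗ (p2⊥ ⅋ p2))
    [Ax]  ⊢ p3, p3⊥
    [⅋]  ⊢ (p2⊥ ⅋ p2)
      [Ax]  ⊢ p2, p2⊥

Result: YES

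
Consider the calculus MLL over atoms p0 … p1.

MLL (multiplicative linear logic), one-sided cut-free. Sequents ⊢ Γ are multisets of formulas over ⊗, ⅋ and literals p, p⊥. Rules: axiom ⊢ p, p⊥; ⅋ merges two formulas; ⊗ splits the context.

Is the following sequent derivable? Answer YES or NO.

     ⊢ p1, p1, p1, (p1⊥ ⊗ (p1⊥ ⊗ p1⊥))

Derivation trace:
[⊗]  ⊢ p1, p1, p1, (p1⊥ ⊗ (p1⊥ ⊗ p1⊥))
  [Ax]  ⊢ p1, p1⊥
  [⊗]  ⊢ p1, p1, (p1⊥ ⊗ p1⊥)
    [Ax]  ⊢ p1, p1⊥
    [Ax]  ⊢ p1, p1⊥

Result: YES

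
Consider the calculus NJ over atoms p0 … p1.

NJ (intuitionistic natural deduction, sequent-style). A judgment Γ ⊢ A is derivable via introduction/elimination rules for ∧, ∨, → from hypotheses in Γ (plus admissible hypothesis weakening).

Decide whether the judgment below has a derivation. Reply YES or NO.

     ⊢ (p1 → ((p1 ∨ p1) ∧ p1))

Proof tree:
[→I]  ⊢ (p1 → ((p1 ∨ p1) ∧ p1))
  [∧I] p1 ⊢ ((p1 ∨ p1) ∧ p1)
    [∨I₂] p1 ⊢ (p1 ∨ p1)
      [Ax] p1 ⊢ p1
    [Ax] p1 ⊢ p1

Result: YES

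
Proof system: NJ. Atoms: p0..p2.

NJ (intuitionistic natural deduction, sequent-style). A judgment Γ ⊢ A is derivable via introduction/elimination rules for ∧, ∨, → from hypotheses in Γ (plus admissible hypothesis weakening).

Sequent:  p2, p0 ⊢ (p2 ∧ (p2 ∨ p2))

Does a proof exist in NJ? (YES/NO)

Derivation trace:
[∧I] p2, p0 ⊢ (p2 ∧ (p2 ∨ p2))
  [→E] p2, p0 ⊢ p2
    [Wk] p0 ⊢ (p2 → p2)
      [→I]  ⊢ (p2 → p2)
        [Ax] p2 ⊢ p2
    [Ax] p2 ⊢ p2
  [∨I₁] p2 ⊢ (p2 ∨ p2)
    [Ax] p2 ⊢ p2

Result: YES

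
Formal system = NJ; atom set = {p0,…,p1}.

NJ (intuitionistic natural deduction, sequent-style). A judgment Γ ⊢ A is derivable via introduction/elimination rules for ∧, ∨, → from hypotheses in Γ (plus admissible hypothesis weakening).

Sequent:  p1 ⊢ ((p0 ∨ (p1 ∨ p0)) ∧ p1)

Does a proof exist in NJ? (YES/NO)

Derivation (root first):
[∧I] p1 ⊢ ((p0 ∨ (p1 ∨ p0)) ∧ p1)
  [∨I₂] p1 ⊢ (p0 ∨ (p1 ∨ p0))
    [∨I₁] p1 ⊢ (p1 ∨ p0)
      [Ax] p1 ⊢ p1
  [Ax] p1 ⊢ p1

Result: YES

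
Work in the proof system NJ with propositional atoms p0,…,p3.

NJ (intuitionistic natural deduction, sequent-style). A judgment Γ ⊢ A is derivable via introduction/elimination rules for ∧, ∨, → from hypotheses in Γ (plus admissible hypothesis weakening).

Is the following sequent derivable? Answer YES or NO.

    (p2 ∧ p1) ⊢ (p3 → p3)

Proof tree:
[Wk] (p2 ∧ p1) ⊢ (p3 → p3)
  [→I]  ⊢ (p3 → p3)
    [Ax] p3 ⊢ p3

Result: YES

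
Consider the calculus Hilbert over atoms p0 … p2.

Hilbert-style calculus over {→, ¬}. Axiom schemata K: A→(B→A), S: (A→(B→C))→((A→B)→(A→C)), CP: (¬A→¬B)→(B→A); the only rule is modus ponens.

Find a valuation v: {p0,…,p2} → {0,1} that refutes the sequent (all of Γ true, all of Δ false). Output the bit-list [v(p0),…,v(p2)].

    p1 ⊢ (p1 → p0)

Enumerate valuations to refute Γ ⊢ Δ:
  v=000: Γ:[p1=F] Δ:[(p1 → p0)=T] refutes=False
  v=001: Γ:[p1=F] Δ:[(p1 → p0)=T] refutes=False
  v=010: Γ:[p1=T] Δ:[(p1 → p0)=F] refutes=True  ← countermodel

Result: [0, 1, 0]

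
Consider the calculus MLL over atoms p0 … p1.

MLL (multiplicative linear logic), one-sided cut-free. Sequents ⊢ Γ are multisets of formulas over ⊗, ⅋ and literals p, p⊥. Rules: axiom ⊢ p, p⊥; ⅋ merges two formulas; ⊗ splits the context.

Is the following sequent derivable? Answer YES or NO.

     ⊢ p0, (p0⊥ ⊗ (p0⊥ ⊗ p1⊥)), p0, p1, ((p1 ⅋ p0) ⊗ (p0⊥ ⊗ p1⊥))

Derivation trace:
[⊗]  ⊢ p0, (p0⊥ ⊗ (p0⊥ ⊗ p1⊥)), p0, p1, ((p1 ⅋ p0) ⊗ (p0⊥ ⊗ p1⊥))
  [⅋]  ⊢ p0, (p0⊥ ⊗ (p0⊥ ⊗ p1⊥)), (p1 ⅋ p0)
    [⊗]  ⊢ p0, p0, p1, (p0⊥ ⊗ (p0⊥ ⊗ p1⊥))
      [Ax]  ⊢ p0, p0⊥
      [⊗]  ⊢ p0, p1, (p0⊥ ⊗ p1⊥)
        [Ax]  ⊢ p0, p0⊥
        [Ax]  ⊢ p1, p1⊥
  [⊗]  ⊢ p0, p1, (p0⊥ ⊗ p1⊥)
    [Ax]  ⊢ p0, p0⊥
    [Ax]  ⊢ p1, p1⊥

Result: YES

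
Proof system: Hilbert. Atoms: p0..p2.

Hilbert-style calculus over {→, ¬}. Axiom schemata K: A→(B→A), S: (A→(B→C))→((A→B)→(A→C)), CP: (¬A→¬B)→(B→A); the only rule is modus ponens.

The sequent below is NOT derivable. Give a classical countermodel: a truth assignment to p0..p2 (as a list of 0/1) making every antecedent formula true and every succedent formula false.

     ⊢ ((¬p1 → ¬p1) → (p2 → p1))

Search for a countermodel by truth-table:
  v=000: Γ:[] Δ:[((¬p1 → ¬p1) → (p2 → p1))=T] refutes=False
  v=001: Γ:[] Δ:[((¬p1 → ¬p1) → (p2 → p1))=F] refutes=True  ← countermodel

Result: [0, 0, 1]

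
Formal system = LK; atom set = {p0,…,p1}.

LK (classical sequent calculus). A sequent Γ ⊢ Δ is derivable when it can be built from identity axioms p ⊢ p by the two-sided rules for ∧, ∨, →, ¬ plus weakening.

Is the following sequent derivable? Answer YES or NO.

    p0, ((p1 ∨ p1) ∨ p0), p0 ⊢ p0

Proof tree:
[WL] p0, ((p1 ∨ p1) ∨ p0), p0 ⊢ p0
  [∨L] p0, ((p1 ∨ p1) ∨ p0) ⊢ p0
    [∨L] p0, (p1 ∨ p1) ⊢ p0
      [WL] p0, p1 ⊢ p0
        [Ax] p0 ⊢ p0
      [WL] p0, p1 ⊢ p0
        [Ax] p0 ⊢ p0
    [Ax] p0 ⊢ p0

Result: YES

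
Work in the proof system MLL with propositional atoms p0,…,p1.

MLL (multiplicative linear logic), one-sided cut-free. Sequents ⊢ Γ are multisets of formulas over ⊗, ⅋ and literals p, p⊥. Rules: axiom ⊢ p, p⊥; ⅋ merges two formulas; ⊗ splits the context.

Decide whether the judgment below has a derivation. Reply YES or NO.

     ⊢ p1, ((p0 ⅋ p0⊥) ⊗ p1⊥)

Derivation trace:
[⊗]  ⊢ p1, ((p0 ⅋ p0⊥) ⊗ p1⊥)
  [⅋]  ⊢ (p0 ⅋ p0⊥)
    [Ax]  ⊢ p0, p0⊥
  [Ax]  ⊢ p1, p1⊥

Result: YES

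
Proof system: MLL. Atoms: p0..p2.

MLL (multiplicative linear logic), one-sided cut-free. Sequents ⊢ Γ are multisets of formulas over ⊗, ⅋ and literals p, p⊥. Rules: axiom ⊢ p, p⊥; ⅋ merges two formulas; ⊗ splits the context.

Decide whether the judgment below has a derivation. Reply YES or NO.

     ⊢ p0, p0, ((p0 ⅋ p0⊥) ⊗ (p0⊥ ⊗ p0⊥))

Proof tree:
[⊗]  ⊢ p0, p0, ((p0 ⅋ p0⊥) ⊗ (p0⊥ ⊗ p0⊥))
  [⅋]  ⊢ (p0 ⅋ p0⊥)
    [Ax]  ⊢ p0, p0⊥
  [⊗]  ⊢ p0, p0, (p0⊥ ⊗ p0⊥)
    [Ax]  ⊢ p0, p0⊥
    [Ax]  ⊢ p0, p0⊥

Result: YES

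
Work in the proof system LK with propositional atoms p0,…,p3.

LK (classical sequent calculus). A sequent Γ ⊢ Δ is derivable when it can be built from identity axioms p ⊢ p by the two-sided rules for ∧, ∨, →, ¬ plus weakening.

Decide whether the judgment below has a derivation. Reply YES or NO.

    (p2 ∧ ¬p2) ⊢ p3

Proof tree:
[∧L] (p2 ∧ ¬p2) ⊢ p3
  [WR] p2, ¬p2 ⊢ p3
    [¬L] p2, ¬p2 ⊢ 
      [Ax] p2 ⊢ p2

Result: YES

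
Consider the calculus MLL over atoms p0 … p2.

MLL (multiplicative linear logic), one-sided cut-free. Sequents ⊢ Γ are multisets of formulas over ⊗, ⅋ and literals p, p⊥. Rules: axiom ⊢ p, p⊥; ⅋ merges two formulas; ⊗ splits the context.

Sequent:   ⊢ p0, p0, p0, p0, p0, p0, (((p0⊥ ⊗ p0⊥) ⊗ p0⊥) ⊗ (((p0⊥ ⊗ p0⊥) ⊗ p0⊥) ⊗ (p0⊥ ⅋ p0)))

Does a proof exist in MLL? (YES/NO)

Derivation (root first):
[⊗]  ⊢ p0, p0, p0, p0, p0, p0, (((p0⊥ ⊗ p0⊥) ⊗ p0⊥) ⊗ (((p0⊥ ⊗ p0⊥) ⊗ p0⊥) ⊗ (p0⊥ ⅋ p0)))
  [⊗]  ⊢ p0, p0, p0, ((p0⊥ ⊗ p0⊥) ⊗ p0⊥)
    [⊗]  ⊢ p0, p0, (p0⊥ ⊗ p0⊥)
      [Ax]  ⊢ p0, p0⊥
      [Ax]  ⊢ p0, p0⊥
    [Ax]  ⊢ p0, p0⊥
  [⊗]  ⊢ p0, p0, p0, (((p0⊥ ⊗ p0⊥) ⊗ p0⊥) ⊗ (p0⊥ ⅋ p0))
    [⊗]  ⊢ p0, p0, p0, ((p0⊥ ⊗ p0⊥) ⊗ p0⊥)
      [⊗]  ⊢ p0, p0, (p0⊥ ⊗ p0⊥)
        [Ax]  ⊢ p0, p0⊥
        [Ax]  ⊢ p0, p0⊥
      [Ax]  ⊢ p0, p0⊥
    [⅋]  ⊢ (p0⊥ ⅋ p0)
      [Ax]  ⊢ p0, p0⊥

Result: YES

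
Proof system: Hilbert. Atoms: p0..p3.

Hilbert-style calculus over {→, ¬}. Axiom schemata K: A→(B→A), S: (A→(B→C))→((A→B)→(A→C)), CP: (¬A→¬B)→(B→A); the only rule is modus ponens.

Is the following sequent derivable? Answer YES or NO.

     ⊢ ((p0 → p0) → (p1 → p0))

Search for a countermodel by truth-table:
  v=0000: Γ:[] Δ:[((p0 → p0) → (p1 → p0))=T] refutes=False
  v=0001: Γ:[] Δ:[((p0 → p0) → (p1 → p0))=T] refutes=False
  v=0010: Γ:[] Δ:[((p0 → p0) → (p1 → p0))=T] refutes=False
  v=0011: Γ:[] Δ:[((p0 → p0) → (p1 → p0))=T] refutes=False
  v=0100: Γ:[] Δ:[((p0 → p0) → (p1 → p0))=F] refutes=True  ← countermodel

Result: NO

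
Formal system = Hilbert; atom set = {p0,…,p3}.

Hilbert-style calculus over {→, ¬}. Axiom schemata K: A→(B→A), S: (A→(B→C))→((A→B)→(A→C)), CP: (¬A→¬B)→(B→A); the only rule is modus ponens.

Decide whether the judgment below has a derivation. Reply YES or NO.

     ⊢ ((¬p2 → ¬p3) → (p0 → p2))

Enumerate valuations to refute Γ ⊢ Δ:
  v=0000: Γ:[] Δ:[((¬p2 → ¬p3) → (p0 → p2))=T] refutes=False
  v=0001: Γ:[] Δ:[((¬p2 → ¬p3) → (p0 → p2))=T] refutes=False
  v=0010: Γ:[] Δ:[((¬p2 → ¬p3) → (p0 → p2))=T] refutes=False
  v=0011: Γ:[] Δ:[((¬p2 → ¬p3) → (p0 → p2))=T] refutes=False
  v=0100: Γ:[] Δ:[((¬p2 → ¬p3) → (p0 → p2))=T] refutes=False
  v=0101: Γ:[] Δ:[((¬p2 → ¬p3) → (p0 → p2))=T] refutes=False
  v=0110: Γ:[] Δ:[((¬p2 → ¬p3) → (p0 → p2))=T] refutes=False
  v=0111: Γ:[] Δ:[((¬p2 → ¬p3) → (p0 → p2))=T] refutes=False
  v=1000: Γ:[] Δ:[((¬p2 → ¬p3) → (p0 → p2))=F] refutes=True  ← countermodel

Result: NO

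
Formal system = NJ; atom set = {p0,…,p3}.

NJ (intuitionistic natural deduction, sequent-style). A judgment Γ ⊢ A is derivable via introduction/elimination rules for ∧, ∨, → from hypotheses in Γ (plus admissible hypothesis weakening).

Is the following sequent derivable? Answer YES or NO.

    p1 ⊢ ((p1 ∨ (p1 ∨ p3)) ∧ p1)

Derivation trace:
[∧I] p1 ⊢ ((p1 ∨ (p1 ∨ p3)) ∧ p1)
  [∨I₂] p1 ⊢ (p1 ∨ (p1 ∨ p3))
    [∨I₁] p1 ⊢ (p1 ∨ p3)
      [Ax] p1 ⊢ p1
  [Ax] p1 ⊢ p1

Result: YES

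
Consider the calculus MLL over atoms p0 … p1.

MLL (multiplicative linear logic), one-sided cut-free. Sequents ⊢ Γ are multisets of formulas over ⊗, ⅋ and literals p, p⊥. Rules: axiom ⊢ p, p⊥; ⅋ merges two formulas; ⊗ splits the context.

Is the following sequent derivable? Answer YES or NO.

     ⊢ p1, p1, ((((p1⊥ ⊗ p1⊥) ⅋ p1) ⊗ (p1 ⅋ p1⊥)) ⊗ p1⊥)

Derivation trace:
[⊗]  ⊢ p1, p1, ((((p1⊥ ⊗ p1⊥) ⅋ p1) ⊗ (p1 ⅋ p1⊥)) ⊗ p1⊥)
  [⊗]  ⊢ p1, (((p1⊥ ⊗ p1⊥) ⅋ p1) ⊗ (p1 ⅋ p1⊥))
    [⅋]  ⊢ p1, ((p1⊥ ⊗ p1⊥) ⅋ p1)
      [⊗]  ⊢ p1, p1, (p1⊥ ⊗ p1⊥)
        [Ax]  ⊢ p1, p1⊥
        [Ax]  ⊢ p1, p1⊥
    [⅋]  ⊢ (p1 ⅋ p1⊥)
      [Ax]  ⊢ p1, p1⊥
  [Ax]  ⊢ p1, p1⊥

Result: YES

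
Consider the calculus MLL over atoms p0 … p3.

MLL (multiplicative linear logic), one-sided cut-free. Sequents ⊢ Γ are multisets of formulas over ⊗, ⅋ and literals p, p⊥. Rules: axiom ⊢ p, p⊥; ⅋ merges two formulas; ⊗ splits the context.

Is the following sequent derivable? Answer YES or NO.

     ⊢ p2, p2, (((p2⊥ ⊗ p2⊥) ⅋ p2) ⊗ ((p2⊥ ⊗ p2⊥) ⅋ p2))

Derivation trace:
[⊗]  ⊢ p2, p2, (((p2⊥ ⊗ p2⊥) ⅋ p2) ⊗ ((p2⊥ ⊗ p2⊥) ⅋ p2))
  [⅋]  ⊢ p2, ((p2⊥ ⊗ p2⊥) ⅋ p2)
    [⊗]  ⊢ p2, p2, (p2⊥ ⊗ p2⊥)
      [Ax]  ⊢ p2, p2⊥
      [Ax]  ⊢ p2, p2⊥
  [⅋]  ⊢ p2, ((p2⊥ ⊗ p2⊥) ⅋ p2)
    [⊗]  ⊢ p2, p2, (p2⊥ ⊗ p2⊥)
      [Ax]  ⊢ p2, p2⊥
      [Ax]  ⊢ p2, p2⊥

Result: YES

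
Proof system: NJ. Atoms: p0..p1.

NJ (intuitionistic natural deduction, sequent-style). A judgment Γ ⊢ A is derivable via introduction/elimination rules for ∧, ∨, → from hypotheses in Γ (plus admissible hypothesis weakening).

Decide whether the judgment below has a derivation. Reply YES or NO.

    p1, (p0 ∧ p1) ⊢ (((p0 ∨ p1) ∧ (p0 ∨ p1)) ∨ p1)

Derivation (root first):
[Wk] p1, (p0 ∧ p1) ⊢ (((p0 ∨ p1) ∧ (p0 ∨ p1)) ∨ p1)
  [∨I₁] p1 ⊢ (((p0 ∨ p1) ∧ (p0 ∨ p1)) ∨ p1)
    [∧I] p1 ⊢ ((p0 ∨ p1) ∧ (p0 ∨ p1))
      [∨I₂] p1 ⊢ (p0 ∨ p1)
        [Ax] p1 ⊢ p1
      [∨I₂] p1 ⊢ (p0 ∨ p1)
        [Ax] p1 ⊢ p1

Result: YES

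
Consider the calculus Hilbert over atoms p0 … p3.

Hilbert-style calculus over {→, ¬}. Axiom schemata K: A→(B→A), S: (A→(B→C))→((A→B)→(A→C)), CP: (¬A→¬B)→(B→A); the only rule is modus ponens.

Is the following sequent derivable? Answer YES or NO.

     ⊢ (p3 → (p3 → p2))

Truth-table refutation:
  v=0000: Γ:[] Δ:[(p3 → (p3 → p2))=T] refutes=False
  v=0001: Γ:[] Δ:[(p3 → (p3 → p2))=F] refutes=True  ← countermodel

Result: NO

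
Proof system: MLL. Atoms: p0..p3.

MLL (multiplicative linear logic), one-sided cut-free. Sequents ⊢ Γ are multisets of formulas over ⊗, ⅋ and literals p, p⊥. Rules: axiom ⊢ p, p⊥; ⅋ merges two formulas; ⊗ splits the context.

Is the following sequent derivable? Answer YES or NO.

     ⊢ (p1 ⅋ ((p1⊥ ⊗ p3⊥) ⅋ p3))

Proof tree:
[⅋]  ⊢ (p1 ⅋ ((p1⊥ ⊗ p3⊥) ⅋ p3))
  [⅋]  ⊢ p1, ((p1⊥ ⊗ p3⊥) ⅋ p3)
    [⊗]  ⊢ p1, p3, (p1⊥ ⊗ p3⊥)
      [Ax]  ⊢ p1, p1⊥
      [Ax]  ⊢ p3, p3⊥

Result: YES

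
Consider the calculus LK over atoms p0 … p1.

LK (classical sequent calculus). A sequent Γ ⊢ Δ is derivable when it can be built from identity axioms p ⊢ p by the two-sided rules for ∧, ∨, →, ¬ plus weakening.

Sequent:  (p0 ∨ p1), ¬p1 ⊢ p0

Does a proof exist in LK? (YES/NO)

Derivation trace:
[¬L] (p0 ∨ p1), ¬p1 ⊢ p0
  [∨L] (p0 ∨ p1) ⊢ p1, p0
    [Ax] p0 ⊢ p0
    [Ax] p1 ⊢ p1

Result: YES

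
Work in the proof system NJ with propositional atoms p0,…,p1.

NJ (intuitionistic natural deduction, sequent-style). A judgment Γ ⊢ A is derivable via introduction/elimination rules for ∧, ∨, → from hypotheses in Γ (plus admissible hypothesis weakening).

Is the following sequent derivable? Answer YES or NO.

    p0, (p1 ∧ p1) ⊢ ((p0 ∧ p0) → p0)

Proof tree:
[Wk] p0, (p1 ∧ p1) ⊢ ((p0 ∧ p0) → p0)
  [→I] p0 ⊢ ((p0 ∧ p0) → p0)
    [Wk] p0, (p0 ∧ p0) ⊢ p0
      [Ax] p0 ⊢ p0

Result: YES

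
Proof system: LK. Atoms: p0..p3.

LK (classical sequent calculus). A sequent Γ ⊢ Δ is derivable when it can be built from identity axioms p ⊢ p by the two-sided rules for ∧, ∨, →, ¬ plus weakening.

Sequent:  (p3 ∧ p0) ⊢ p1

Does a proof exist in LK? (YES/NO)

Search for a countermodel by truth-table:
  v=0000: Γ:[(p3 ∧ p0)=F] Δ:[p1=F] refutes=False
  v=0001: Γ:[(p3 ∧ p0)=F] Δ:[p1=F] refutes=False
  v=0010: Γ:[(p3 ∧ p0)=F] Δ:[p1=F] refutes=False
  v=0011: Γ:[(p3 ∧ p0)=F] Δ:[p1=F] refutes=False
  v=0100: Γ:[(p3 ∧ p0)=F] Δ:[p1=T] refutes=False
  v=0101: Γ:[(p3 ∧ p0)=F] Δ:[p1=T] refutes=False
  v=0110: Γ:[(p3 ∧ p0)=F] Δ:[p1=T] refutes=False
  v=0111: Γ:[(p3 ∧ p0)=F] Δ:[p1=T] refutes=False
  v=1000: Γ:[(p3 ∧ p0)=F] Δ:[p1=F] refutes=False
  v=1001: Γ:[(p3 ∧ p0)=T] Δ:[p1=F] refutes=True  ← countermodel

Result: NO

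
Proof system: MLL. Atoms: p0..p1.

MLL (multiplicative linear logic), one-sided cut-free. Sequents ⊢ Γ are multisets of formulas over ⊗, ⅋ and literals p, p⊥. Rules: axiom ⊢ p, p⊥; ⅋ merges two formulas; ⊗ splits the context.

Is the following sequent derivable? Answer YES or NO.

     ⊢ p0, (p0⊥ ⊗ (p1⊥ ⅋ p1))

Derivation (root first):
[⊗]  ⊢ p0, (p0⊥ ⊗ (p1⊥ ⅋ p1))
  [Ax]  ⊢ p0, p0⊥
  [⅋]  ⊢ (p1⊥ ⅋ p1)
    [Ax]  ⊢ p1, p1⊥

Result: YES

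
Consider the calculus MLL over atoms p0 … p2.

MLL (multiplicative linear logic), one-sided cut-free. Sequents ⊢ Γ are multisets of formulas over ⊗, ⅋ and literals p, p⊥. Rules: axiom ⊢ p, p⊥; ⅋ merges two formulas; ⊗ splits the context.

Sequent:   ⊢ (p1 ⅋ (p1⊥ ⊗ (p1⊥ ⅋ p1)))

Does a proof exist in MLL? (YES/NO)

Derivation (root first):
[⅋]  ⊢ (p1 ⅋ (p1⊥ ⊗ (p1⊥ ⅋ p1)))
  [⊗]  ⊢ p1, (p1⊥ ⊗ (p1⊥ ⅋ p1))
    [Ax]  ⊢ p1, p1⊥
    [⅋]  ⊢ (p1⊥ ⅋ p1)
      [Ax]  ⊢ p1, p1⊥

Result: YES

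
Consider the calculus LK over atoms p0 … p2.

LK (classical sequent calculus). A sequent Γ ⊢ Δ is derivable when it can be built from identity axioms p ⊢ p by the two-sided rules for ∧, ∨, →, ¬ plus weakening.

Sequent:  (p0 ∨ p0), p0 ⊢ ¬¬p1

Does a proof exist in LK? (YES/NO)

Search for a countermodel by truth-table:
  v=000: Γ:[(p0 ∨ p0)=F, p0=F] Δ:[¬¬p1=F] refutes=False
  v=001: Γ:[(p0 ∨ p0)=F, p0=F] Δ:[¬¬p1=F] refutes=False
  v=010: Γ:[(p0 ∨ p0)=F, p0=F] Δ:[¬¬p1=T] refutes=False
  v=011: Γ:[(p0 ∨ p0)=F, p0=F] Δ:[¬¬p1=T] refutes=False
  v=100: Γ:[(p0 ∨ p0)=T, p0=T] Δ:[¬¬p1=F] refutes=True  ← countermodel

Result: NO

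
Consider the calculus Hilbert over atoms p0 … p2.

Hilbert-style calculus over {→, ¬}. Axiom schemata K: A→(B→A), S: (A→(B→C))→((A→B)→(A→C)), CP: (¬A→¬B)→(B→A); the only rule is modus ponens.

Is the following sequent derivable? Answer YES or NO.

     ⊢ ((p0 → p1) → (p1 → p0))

Search for a countermodel by truth-table:
  v=000: Γ:[] Δ:[((p0 → p1) → (p1 → p0))=T] refutes=False
  v=001: Γ:[] Δ:[((p0 → p1) → (p1 → p0))=T] refutes=False
  v=010: Γ:[] Δ:[((p0 → p1) → (p1 → p0))=F] refutes=True  ← countermodel

Result: NO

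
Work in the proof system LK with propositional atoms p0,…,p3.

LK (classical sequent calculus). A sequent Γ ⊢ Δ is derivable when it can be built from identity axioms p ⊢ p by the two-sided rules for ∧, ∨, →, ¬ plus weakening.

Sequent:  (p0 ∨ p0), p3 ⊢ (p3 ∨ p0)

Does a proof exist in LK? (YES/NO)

Derivation trace:
[WL] (p0 ∨ p0), p3 ⊢ (p3 ∨ p0)
  [∨R] (p0 ∨ p0) ⊢ (p3 ∨ p0)
    [WR] (p0 ∨ p0) ⊢ p0, p3
      [∨L] (p0 ∨ p0) ⊢ p0
        [Ax] p0 ⊢ p0
        [Ax] p0 ⊢ p0

Result: YES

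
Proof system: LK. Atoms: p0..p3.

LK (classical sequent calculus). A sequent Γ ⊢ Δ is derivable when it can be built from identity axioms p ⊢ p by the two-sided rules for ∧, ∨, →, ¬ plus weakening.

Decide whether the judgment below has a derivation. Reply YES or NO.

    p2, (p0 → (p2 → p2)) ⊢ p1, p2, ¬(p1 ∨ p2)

Derivation (root first):
[→L] p2, (p0 → (p2 → p2)) ⊢ p1, p2, ¬(p1 ∨ p2)
  [WR] p2 ⊢ p2, p0
    [Ax] p2 ⊢ p2
  [¬R] (p2 → p2) ⊢ p1, p2, ¬(p1 ∨ p2)
    [→L] (p1 ∨ p2), (p2 → p2) ⊢ p1, p2
      [∨L] (p1 ∨ p2) ⊢ p1, p2
        [Ax] p1 ⊢ p1
        [Ax] p2 ⊢ p2
      [Ax] p2 ⊢ p2

Result: YES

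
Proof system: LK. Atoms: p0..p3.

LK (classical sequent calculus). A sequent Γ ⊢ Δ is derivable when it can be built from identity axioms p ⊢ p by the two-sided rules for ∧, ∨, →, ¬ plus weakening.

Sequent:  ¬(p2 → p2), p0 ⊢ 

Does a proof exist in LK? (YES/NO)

Proof tree:
[WL] ¬(p2 → p2), p0 ⊢ 
  [¬L] ¬(p2 → p2) ⊢ 
    [→R]  ⊢ (p2 → p2)
      [Ax] p2 ⊢ p2

Result: YES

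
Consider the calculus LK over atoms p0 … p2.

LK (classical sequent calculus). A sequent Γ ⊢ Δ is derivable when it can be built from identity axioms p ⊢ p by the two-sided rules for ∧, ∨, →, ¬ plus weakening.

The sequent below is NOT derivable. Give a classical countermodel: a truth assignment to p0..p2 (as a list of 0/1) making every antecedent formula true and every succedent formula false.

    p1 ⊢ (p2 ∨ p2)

Truth-table refutation:
  v=000: Γ:[p1=F] Δ:[(p2 ∨ p2)=F] refutes=False
  v=001: Γ:[p1=F] Δ:[(p2 ∨ p2)=T] refutes=False
  v=010: Γ:[p1=T] Δ:[(p2 ∨ p2)=F] refutes=True  ← countermodel

Result: [0, 1, 0]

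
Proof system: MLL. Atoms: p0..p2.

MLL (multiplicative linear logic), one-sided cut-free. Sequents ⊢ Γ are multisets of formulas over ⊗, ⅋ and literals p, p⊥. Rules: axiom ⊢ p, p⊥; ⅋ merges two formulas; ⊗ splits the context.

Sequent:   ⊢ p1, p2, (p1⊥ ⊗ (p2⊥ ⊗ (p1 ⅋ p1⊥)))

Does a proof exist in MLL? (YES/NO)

Derivation trace:
[⊗]  ⊢ p1, p2, (p1⊥ ⊗ (p2⊥ ⊗ (p1 ⅋ p1⊥)))
  [Ax]  ⊢ p1, p1⊥
  [⊗]  ⊢ p2, (p2⊥ ⊗ (p1 ⅋ p1⊥))
    [Ax]  ⊢ p2, p2⊥
    [⅋]  ⊢ (p1 ⅋ p1⊥)
      [Ax]  ⊢ p1, p1⊥

Result: YES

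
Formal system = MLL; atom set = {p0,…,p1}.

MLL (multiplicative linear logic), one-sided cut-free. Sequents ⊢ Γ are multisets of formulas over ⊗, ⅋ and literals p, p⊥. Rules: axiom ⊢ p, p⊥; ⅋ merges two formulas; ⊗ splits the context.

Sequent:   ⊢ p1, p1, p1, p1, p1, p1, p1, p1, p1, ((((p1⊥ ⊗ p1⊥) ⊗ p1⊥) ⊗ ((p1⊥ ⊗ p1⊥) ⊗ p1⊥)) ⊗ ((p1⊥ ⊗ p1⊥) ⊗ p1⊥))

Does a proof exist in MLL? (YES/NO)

Derivation (root first):
[⊗]  ⊢ p1, p1, p1, p1, p1, p1, p1, p1, p1, ((((p1⊥ ⊗ p1⊥) ⊗ p1⊥) ⊗ ((p1⊥ ⊗ p1⊥) ⊗ p1⊥)) ⊗ ((p1⊥ ⊗ p1⊥) ⊗ p1⊥))
  [⊗]  ⊢ p1, p1, p1, p1, p1, p1, (((p1⊥ ⊗ p1⊥) ⊗ p1⊥) ⊗ ((p1⊥ ⊗ p1⊥) ⊗ p1⊥))
    [⊗]  ⊢ p1, p1, p1, ((p1⊥ ⊗ p1⊥) ⊗ p1⊥)
      [⊗]  ⊢ p1, p1, (p1⊥ ⊗ p1⊥)
        [Ax]  ⊢ p1, p1⊥
        [Ax]  ⊢ p1, p1⊥
      [Ax]  ⊢ p1, p1⊥
    [⊗]  ⊢ p1, p1, p1, ((p1⊥ ⊗ p1⊥) ⊗ p1⊥)
      [⊗]  ⊢ p1, p1, (p1⊥ ⊗ p1⊥)
        [Ax]  ⊢ p1, p1⊥
        [Ax]  ⊢ p1, p1⊥
      [Ax]  ⊢ p1, p1⊥
  [⊗]  ⊢ p1, p1, p1, ((p1⊥ ⊗ p1⊥) ⊗ p1⊥)
    [⊗]  ⊢ p1, p1, (p1⊥ ⊗ p1⊥)
      [Ax]  ⊢ p1, p1⊥
      [Ax]  ⊢ p1, p1⊥
    [Ax]  ⊢ p1, p1⊥

Result: YES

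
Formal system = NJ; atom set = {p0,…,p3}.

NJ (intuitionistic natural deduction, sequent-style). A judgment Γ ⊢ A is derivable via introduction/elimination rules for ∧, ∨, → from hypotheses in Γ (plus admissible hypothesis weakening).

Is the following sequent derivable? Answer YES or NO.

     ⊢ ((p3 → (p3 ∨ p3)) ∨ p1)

Proof tree:
[∨I₁]  ⊢ ((p3 → (p3 ∨ p3)) ∨ p1)
  [→I]  ⊢ (p3 → (p3 ∨ p3))
    [∨I₂] p3 ⊢ (p3 ∨ p3)
      [Ax] p3 ⊢ p3

Result: YES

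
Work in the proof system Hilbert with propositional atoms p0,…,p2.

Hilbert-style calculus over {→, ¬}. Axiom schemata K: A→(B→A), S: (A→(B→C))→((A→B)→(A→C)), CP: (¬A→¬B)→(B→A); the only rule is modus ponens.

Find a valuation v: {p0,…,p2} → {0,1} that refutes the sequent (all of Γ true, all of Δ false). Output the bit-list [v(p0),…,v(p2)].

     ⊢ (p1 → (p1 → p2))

Truth-table refutation:
  v=000: Γ:[] Δ:[(p1 → (p1 → p2))=T] refutes=False
  v=001: Γ:[] Δ:[(p1 → (p1 → p2))=T] refutes=False
  v=010: Γ:[] Δ:[(p1 → (p1 → p2))=F] refutes=True  ← countermodel

Result: [0, 1, 0]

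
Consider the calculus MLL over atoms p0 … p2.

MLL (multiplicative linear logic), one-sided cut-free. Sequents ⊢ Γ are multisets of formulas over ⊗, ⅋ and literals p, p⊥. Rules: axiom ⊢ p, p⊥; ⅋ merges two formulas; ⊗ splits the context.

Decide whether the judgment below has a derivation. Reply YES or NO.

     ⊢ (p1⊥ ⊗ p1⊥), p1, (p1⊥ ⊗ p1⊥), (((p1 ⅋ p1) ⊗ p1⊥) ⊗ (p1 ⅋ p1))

Derivation (root first):
[⊗]  ⊢ (p1⊥ ⊗ p1⊥), p1, (p1⊥ ⊗ p1⊥), (((p1 ⅋ p1) ⊗ p1⊥) ⊗ (p1 ⅋ p1))
  [⊗]  ⊢ (p1⊥ ⊗ p1⊥), p1, ((p1 ⅋ p1) ⊗ p1⊥)
    [⅋]  ⊢ (p1⊥ ⊗ p1⊥), (p1 ⅋ p1)
      [⊗]  ⊢ p1, p1, (p1⊥ ⊗ p1⊥)
        [Ax]  ⊢ p1, p1⊥
        [Ax]  ⊢ p1, p1⊥
    [Ax]  ⊢ p1, p1⊥
  [⅋]  ⊢ (p1⊥ ⊗ p1⊥), (p1 ⅋ p1)
    [⊗]  ⊢ p1, p1, (p1⊥ ⊗ p1⊥)
      [Ax]  ⊢ p1, p1⊥
      [Ax]  ⊢ p1, p1⊥

Result: YES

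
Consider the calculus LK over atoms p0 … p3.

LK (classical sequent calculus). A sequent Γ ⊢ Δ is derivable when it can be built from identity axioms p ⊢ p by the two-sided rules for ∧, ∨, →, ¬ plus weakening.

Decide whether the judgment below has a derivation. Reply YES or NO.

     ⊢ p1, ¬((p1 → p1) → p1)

Derivation trace:
[¬R]  ⊢ p1, ¬((p1 → p1) → p1)
  [→L] ((p1 → p1) → p1) ⊢ p1
    [→R]  ⊢ (p1 → p1)
      [Ax] p1 ⊢ p1
    [Ax] p1 ⊢ p1

Result: YES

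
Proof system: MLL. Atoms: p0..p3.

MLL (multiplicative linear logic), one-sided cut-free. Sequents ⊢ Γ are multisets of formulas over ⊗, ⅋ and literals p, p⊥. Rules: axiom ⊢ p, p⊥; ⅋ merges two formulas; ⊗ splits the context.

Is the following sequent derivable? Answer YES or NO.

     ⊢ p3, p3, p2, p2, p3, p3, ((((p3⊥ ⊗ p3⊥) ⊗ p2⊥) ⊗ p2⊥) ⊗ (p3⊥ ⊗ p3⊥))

Proof tree:
[⊗]  ⊢ p3, p3, p2, p2, p3, p3, ((((p3⊥ ⊗ p3⊥) ⊗ p2⊥) ⊗ p2⊥) ⊗ (p3⊥ ⊗ p3⊥))
  [⊗]  ⊢ p3, p3, p2, p2, (((p3⊥ ⊗ p3⊥) ⊗ p2⊥) ⊗ p2⊥)
    [⊗]  ⊢ p3, p3, p2, ((p3⊥ ⊗ p3⊥) ⊗ p2⊥)
      [⊗]  ⊢ p3, p3, (p3⊥ ⊗ p3⊥)
        [Ax]  ⊢ p3, p3⊥
        [Ax]  ⊢ p3, p3⊥
      [Ax]  ⊢ p2, p2⊥
    [Ax]  ⊢ p2, p2⊥
  [⊗]  ⊢ p3, p3, (p3⊥ ⊗ p3⊥)
    [Ax]  ⊢ p3, p3⊥
    [Ax]  ⊢ p3, p3⊥

Result: YES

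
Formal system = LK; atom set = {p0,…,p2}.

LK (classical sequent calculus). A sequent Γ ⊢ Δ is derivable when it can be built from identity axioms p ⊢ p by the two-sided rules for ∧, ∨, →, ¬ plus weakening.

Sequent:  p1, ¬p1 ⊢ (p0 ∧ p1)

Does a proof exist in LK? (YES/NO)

Derivation trace:
[∧R] p1, ¬p1 ⊢ (p0 ∧ p1)
  [WR] p1, ¬p1 ⊢ p0
    [¬L] p1, ¬p1 ⊢ 
      [Ax] p1 ⊢ p1
  [Ax] p1 ⊢ p1

Result: YES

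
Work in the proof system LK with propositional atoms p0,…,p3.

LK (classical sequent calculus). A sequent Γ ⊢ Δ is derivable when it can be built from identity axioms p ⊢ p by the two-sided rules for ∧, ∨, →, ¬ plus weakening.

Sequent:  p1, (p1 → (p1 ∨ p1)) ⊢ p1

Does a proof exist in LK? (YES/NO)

Derivation (root first):
[→L] p1, (p1 → (p1 ∨ p1)) ⊢ p1
  [Ax] p1 ⊢ p1
  [∨L] (p1 ∨ p1) ⊢ p1
    [Ax] p1 ⊢ p1
    [Ax] p1 ⊢ p1

Result: YES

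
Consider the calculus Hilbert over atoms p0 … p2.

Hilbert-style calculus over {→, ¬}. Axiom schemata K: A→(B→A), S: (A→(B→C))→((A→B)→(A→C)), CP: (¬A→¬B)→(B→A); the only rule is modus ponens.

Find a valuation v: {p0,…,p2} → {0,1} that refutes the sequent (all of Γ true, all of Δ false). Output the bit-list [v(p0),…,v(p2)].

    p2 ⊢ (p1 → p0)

Truth-table refutation:
  v=000: Γ:[p2=F] Δ:[(p1 → p0)=T] refutes=False
  v=001: Γ:[p2=T] Δ:[(p1 → p0)=T] refutes=False
  v=010: Γ:[p2=F] Δ:[(p1 → p0)=F] refutes=False
  v=011: Γ:[p2=T] Δ:[(p1 → p0)=F] refutes=True  ← countermodel

Result: [0, 1, 1]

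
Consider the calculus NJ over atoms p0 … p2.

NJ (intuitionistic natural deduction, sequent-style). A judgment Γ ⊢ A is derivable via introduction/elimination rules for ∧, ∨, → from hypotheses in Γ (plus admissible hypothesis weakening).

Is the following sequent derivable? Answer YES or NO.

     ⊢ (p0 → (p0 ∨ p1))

Derivation (root first):
[→I]  ⊢ (p0 → (p0 ∨ p1))
  [∨I₁] p0 ⊢ (p0 ∨ p1)
    [Ax] p0 ⊢ p0

Result: YES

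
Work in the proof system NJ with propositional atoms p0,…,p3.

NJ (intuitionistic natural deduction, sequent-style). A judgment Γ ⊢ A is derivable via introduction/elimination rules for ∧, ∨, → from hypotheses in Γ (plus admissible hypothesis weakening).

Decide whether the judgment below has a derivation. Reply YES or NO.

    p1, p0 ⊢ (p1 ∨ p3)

Derivation trace:
[Wk] p1, p0 ⊢ (p1 ∨ p3)
  [∨I₁] p1 ⊢ (p1 ∨ p3)
    [Ax] p1 ⊢ p1

Result: YES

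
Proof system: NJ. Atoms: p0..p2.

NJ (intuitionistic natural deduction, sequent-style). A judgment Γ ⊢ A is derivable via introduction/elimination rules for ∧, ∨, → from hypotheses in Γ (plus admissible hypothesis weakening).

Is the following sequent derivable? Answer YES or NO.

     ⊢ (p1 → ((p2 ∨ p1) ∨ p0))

Derivation trace:
[→I]  ⊢ (p1 → ((p2 ∨ p1) ∨ p0))
  [∨I₁] p1 ⊢ ((p2 ∨ p1) ∨ p0)
    [∨I₂] p1 ⊢ (p2 ∨ p1)
      [Ax] p1 ⊢ p1

Result: YES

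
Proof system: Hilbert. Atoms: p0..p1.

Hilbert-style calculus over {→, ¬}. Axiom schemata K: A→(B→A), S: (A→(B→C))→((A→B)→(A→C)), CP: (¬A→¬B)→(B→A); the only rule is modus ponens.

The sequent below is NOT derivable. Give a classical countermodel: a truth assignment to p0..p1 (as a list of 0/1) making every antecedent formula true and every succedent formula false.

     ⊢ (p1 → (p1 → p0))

Search for a countermodel by truth-table:
  v=00: Γ:[] Δ:[(p1 → (p1 → p0))=T] refutes=False
  v=01: Γ:[] Δ:[(p1 → (p1 → p0))=F] refutes=True  ← countermodel

Result: [0, 1]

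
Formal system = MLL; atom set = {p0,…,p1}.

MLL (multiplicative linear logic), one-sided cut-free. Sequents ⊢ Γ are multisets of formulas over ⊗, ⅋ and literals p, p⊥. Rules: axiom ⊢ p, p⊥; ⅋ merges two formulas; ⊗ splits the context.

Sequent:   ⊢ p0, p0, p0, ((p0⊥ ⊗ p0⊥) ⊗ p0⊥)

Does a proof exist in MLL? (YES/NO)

Derivation (root first):
[⊗]  ⊢ p0, p0, p0, ((p0⊥ ⊗ p0⊥) ⊗ p0⊥)
  [⊗]  ⊢ p0, p0, (p0⊥ ⊗ p0⊥)
    [Ax]  ⊢ p0, p0⊥
    [Ax]  ⊢ p0, p0⊥
  [Ax]  ⊢ p0, p0⊥

Result: YES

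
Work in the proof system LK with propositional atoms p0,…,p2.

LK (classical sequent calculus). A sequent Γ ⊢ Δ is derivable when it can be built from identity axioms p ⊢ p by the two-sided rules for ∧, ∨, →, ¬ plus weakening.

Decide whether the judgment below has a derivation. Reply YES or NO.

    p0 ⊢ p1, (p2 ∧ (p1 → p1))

Truth-table refutation:
  v=000: Γ:[p0=F] Δ:[p1=F, (p2 ∧ (p1 → p1))=F] refutes=False
  v=001: Γ:[p0=F] Δ:[p1=F, (p2 ∧ (p1 → p1))=T] refutes=False
  v=010: Γ:[p0=F] Δ:[p1=T, (p2 ∧ (p1 → p1))=F] refutes=False
  v=011: Γ:[p0=F] Δ:[p1=T, (p2 ∧ (p1 → p1))=T] refutes=False
  v=100: Γ:[p0=T] Δ:[p1=F, (p2 ∧ (p1 → p1))=F] refutes=True  ← countermodel

Result: NO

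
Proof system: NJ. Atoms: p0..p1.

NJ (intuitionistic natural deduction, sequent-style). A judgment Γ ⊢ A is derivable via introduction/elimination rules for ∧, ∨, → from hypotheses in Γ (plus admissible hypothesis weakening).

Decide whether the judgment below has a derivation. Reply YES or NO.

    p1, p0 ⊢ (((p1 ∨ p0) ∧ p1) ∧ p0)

Derivation (root first):
[∧I] p1, p0 ⊢ (((p1 ∨ p0) ∧ p1) ∧ p0)
  [∧I] p1, p0 ⊢ ((p1 ∨ p0) ∧ p1)
    [∨I₂] p0 ⊢ (p1 ∨ p0)
      [Ax] p0 ⊢ p0
    [Ax] p1 ⊢ p1
  [Ax] p0 ⊢ p0

Result: YES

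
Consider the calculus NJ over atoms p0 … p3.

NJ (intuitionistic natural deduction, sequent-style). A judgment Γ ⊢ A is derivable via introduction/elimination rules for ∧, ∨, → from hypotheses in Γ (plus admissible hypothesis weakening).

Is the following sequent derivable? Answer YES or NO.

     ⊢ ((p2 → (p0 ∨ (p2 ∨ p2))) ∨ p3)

Derivation (root first):
[∨I₁]  ⊢ ((p2 → (p0 ∨ (p2 ∨ p2))) ∨ p3)
  [→I]  ⊢ (p2 → (p0 ∨ (p2 ∨ p2)))
    [∨I₂] p2 ⊢ (p0 ∨ (p2 ∨ p2))
      [∨I₁] p2 ⊢ (p2 ∨ p2)
        [Ax] p2 ⊢ p2

Result: YES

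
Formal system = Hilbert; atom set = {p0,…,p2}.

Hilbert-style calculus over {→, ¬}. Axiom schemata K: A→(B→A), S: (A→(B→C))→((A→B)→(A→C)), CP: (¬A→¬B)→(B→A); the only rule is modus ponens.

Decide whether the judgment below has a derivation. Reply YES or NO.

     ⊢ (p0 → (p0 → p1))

Truth-table refutation:
  v=000: Γ:[] Δ:[(p0 → (p0 → p1))=T] refutes=False
  v=001: Γ:[] Δ:[(p0 → (p0 → p1))=T] refutes=False
  v=010: Γ:[] Δ:[(p0 → (p0 → p1))=T] refutes=False
  v=011: Γ:[] Δ:[(p0 → (p0 → p1))=T] refutes=False
  v=100: Γ:[] Δ:[(p0 → (p0 → p1))=F] refutes=True  ← countermodel

Result: NO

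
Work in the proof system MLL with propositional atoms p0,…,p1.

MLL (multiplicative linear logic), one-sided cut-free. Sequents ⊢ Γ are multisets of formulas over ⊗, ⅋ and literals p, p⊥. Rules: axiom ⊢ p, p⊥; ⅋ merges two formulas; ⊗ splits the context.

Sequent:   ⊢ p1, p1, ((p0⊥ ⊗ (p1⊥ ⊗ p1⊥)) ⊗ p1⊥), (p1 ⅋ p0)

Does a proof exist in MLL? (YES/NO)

Derivation trace:
[⅋]  ⊢ p1, p1, ((p0⊥ ⊗ (p1⊥ ⊗ p1⊥)) ⊗ p1⊥), (p1 ⅋ p0)
  [⊗]  ⊢ p0, p1, p1, p1, ((p0⊥ ⊗ (p1⊥ ⊗ p1⊥)) ⊗ p1⊥)
    [⊗]  ⊢ p0, p1, p1, (p0⊥ ⊗ (p1⊥ ⊗ p1⊥))
      [Ax]  ⊢ p0, p0⊥
      [⊗]  ⊢ p1, p1, (p1⊥ ⊗ p1⊥)
        [Ax]  ⊢ p1, p1⊥
        [Ax]  ⊢ p1, p1⊥
    [Ax]  ⊢ p1, p1⊥

Result: YES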